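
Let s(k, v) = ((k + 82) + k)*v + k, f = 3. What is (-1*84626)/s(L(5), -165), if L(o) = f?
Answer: 84626/14517 ≈ 5.8294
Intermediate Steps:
L(o) = 3
s(k, v) = k + v*(82 + 2*k) (s(k, v) = ((82 + k) + k)*v + k = (82 + 2*k)*v + k = v*(82 + 2*k) + k = k + v*(82 + 2*k))
(-1*84626)/s(L(5), -165) = (-1*84626)/(3 + 82*(-165) + 2*3*(-165)) = -84626/(3 - 13530 - 990) = -84626/(-14517) = -84626*(-1/14517) = 84626/14517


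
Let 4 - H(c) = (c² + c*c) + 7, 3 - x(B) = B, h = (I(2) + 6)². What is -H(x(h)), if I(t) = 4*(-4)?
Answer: 18821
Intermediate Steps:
I(t) = -16
h = 100 (h = (-16 + 6)² = (-10)² = 100)
x(B) = 3 - B
H(c) = -3 - 2*c² (H(c) = 4 - ((c² + c*c) + 7) = 4 - ((c² + c²) + 7) = 4 - (2*c² + 7) = 4 - (7 + 2*c²) = 4 + (-7 - 2*c²) = -3 - 2*c²)
-H(x(h)) = -(-3 - 2*(3 - 1*100)²) = -(-3 - 2*(3 - 100)²) = -(-3 - 2*(-97)²) = -(-3 - 2*9409) = -(-3 - 18818) = -1*(-18821) = 18821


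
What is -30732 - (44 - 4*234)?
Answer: -29840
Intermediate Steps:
-30732 - (44 - 4*234) = -30732 - (44 - 936) = -30732 - 1*(-892) = -30732 + 892 = -29840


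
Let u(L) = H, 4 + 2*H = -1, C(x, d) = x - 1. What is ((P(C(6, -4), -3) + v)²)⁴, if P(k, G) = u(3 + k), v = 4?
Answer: 6561/256 ≈ 25.629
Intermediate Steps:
C(x, d) = -1 + x
H = -5/2 (H = -2 + (½)*(-1) = -2 - ½ = -5/2 ≈ -2.5000)
u(L) = -5/2
P(k, G) = -5/2
((P(C(6, -4), -3) + v)²)⁴ = ((-5/2 + 4)²)⁴ = ((3/2)²)⁴ = (9/4)⁴ = 6561/256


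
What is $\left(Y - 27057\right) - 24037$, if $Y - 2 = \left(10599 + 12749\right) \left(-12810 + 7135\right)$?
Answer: $-132550992$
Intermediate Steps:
$Y = -132499898$ ($Y = 2 + \left(10599 + 12749\right) \left(-12810 + 7135\right) = 2 + 23348 \left(-5675\right) = 2 - 132499900 = -132499898$)
$\left(Y - 27057\right) - 24037 = \left(-132499898 - 27057\right) - 24037 = -132526955 - 24037 = -132550992$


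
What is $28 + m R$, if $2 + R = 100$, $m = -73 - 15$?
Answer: $-8596$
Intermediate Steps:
$m = -88$ ($m = -73 - 15 = -88$)
$R = 98$ ($R = -2 + 100 = 98$)
$28 + m R = 28 - 8624 = -8596$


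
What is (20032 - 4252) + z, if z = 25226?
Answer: 41006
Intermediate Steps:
(20032 - 4252) + z = (20032 - 4252) + 25226 = 15780 + 25226 = 41006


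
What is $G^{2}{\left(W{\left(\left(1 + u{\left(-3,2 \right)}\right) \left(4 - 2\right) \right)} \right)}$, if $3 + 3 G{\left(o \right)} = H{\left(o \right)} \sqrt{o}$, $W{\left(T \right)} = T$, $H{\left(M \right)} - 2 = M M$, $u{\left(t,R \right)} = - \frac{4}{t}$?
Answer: $\frac{643331}{2187} - \frac{428 \sqrt{42}}{81} \approx 259.92$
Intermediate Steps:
$H{\left(M \right)} = 2 + M^{2}$ ($H{\left(M \right)} = 2 + M M = 2 + M^{2}$)
$G{\left(o \right)} = -1 + \frac{\sqrt{o} \left(2 + o^{2}\right)}{3}$ ($G{\left(o \right)} = -1 + \frac{\left(2 + o^{2}\right) \sqrt{o}}{3} = -1 + \frac{\sqrt{o} \left(2 + o^{2}\right)}{3}$)
$G^{2}{\left(W{\left(\left(1 + u{\left(-3,2 \right)}\right) \left(4 - 2\right) \right)} \right)} = \left(-1 + \frac{\sqrt{\left(1 - \frac{4}{-3}\right) \left(4 - 2\right)} \left(2 + \left(\left(1 - \frac{4}{-3}\right) \left(4 - 2\right)\right)^{2}\right)}{3}\right)^{2} = \left(-1 + \frac{\sqrt{\left(1 - - \frac{4}{3}\right) 2} \left(2 + \left(\left(1 - - \frac{4}{3}\right) 2\right)^{2}\right)}{3}\right)^{2} = \left(-1 + \frac{\sqrt{\left(1 + \frac{4}{3}\right) 2} \left(2 + \left(\left(1 + \frac{4}{3}\right) 2\right)^{2}\right)}{3}\right)^{2} = \left(-1 + \frac{\sqrt{\frac{7}{3} \cdot 2} \left(2 + \left(\frac{7}{3} \cdot 2\right)^{2}\right)}{3}\right)^{2} = \left(-1 + \frac{\sqrt{\frac{14}{3}} \left(2 + \left(\frac{14}{3}\right)^{2}\right)}{3}\right)^{2} = \left(-1 + \frac{\frac{\sqrt{42}}{3} \left(2 + \frac{196}{9}\right)}{3}\right)^{2} = \left(-1 + \frac{1}{3} \frac{\sqrt{42}}{3} \cdot \frac{214}{9}\right)^{2} = \left(-1 + \frac{214 \sqrt{42}}{81}\right)^{2}$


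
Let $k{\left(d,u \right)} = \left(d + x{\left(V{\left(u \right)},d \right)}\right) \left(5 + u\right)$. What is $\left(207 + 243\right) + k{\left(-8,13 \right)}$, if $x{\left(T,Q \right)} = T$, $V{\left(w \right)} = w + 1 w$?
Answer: $774$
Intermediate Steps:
$V{\left(w \right)} = 2 w$ ($V{\left(w \right)} = w + w = 2 w$)
$k{\left(d,u \right)} = \left(5 + u\right) \left(d + 2 u\right)$ ($k{\left(d,u \right)} = \left(d + 2 u\right) \left(5 + u\right) = \left(5 + u\right) \left(d + 2 u\right)$)
$\left(207 + 243\right) + k{\left(-8,13 \right)} = \left(207 + 243\right) + \left(2 \cdot 13^{2} + 5 \left(-8\right) + 10 \cdot 13 - 104\right) = 450 + \left(2 \cdot 169 - 40 + 130 - 104\right) = 450 + \left(338 - 40 + 130 - 104\right) = 450 + 324 = 774$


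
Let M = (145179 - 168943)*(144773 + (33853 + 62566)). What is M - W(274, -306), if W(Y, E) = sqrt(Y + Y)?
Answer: -5731686688 - 2*sqrt(137) ≈ -5.7317e+9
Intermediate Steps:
W(Y, E) = sqrt(2)*sqrt(Y) (W(Y, E) = sqrt(2*Y) = sqrt(2)*sqrt(Y))
M = -5731686688 (M = -23764*(144773 + 96419) = -23764*241192 = -5731686688)
M - W(274, -306) = -5731686688 - sqrt(2)*sqrt(274) = -5731686688 - 2*sqrt(137)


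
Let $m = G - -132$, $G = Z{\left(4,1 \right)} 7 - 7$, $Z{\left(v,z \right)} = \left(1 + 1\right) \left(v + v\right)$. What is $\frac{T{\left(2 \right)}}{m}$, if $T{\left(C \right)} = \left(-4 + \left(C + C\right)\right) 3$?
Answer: $0$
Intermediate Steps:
$Z{\left(v,z \right)} = 4 v$ ($Z{\left(v,z \right)} = 2 \cdot 2 v = 4 v$)
$G = 105$ ($G = 4 \cdot 4 \cdot 7 - 7 = 16 \cdot 7 - 7 = 112 - 7 = 105$)
$T{\left(C \right)} = -12 + 6 C$ ($T{\left(C \right)} = \left(-4 + 2 C\right) 3 = -12 + 6 C$)
$m = 237$ ($m = 105 - -132 = 105 + 132 = 237$)
$\frac{T{\left(2 \right)}}{m} = \frac{-12 + 6 \cdot 2}{237} = \left(-12 + 12\right) \frac{1}{237} = 0 \cdot \frac{1}{237} = 0$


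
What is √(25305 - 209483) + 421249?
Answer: 421249 + I*√184178 ≈ 4.2125e+5 + 429.16*I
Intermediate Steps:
√(25305 - 209483) + 421249 = √(-184178) + 421249 = I*√184178 + 421249 = 421249 + I*√184178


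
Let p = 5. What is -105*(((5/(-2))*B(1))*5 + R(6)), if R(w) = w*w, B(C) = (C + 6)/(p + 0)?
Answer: -3885/2 ≈ -1942.5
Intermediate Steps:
B(C) = 6/5 + C/5 (B(C) = (C + 6)/(5 + 0) = (6 + C)/5 = (6 + C)*(⅕) = 6/5 + C/5)
R(w) = w²
-105*(((5/(-2))*B(1))*5 + R(6)) = -105*(((5/(-2))*(6/5 + (⅕)*1))*5 + 6²) = -105*(((5*(-½))*(6/5 + ⅕))*5 + 36) = -105*(-5/2*7/5*5 + 36) = -105*(-7/2*5 + 36) = -105*(-35/2 + 36) = -105*37/2 = -3885/2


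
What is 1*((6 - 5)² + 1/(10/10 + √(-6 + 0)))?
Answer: (√6 - 2*I)/(√6 - I) ≈ 1.1429 - 0.34993*I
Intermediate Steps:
1*((6 - 5)² + 1/(10/10 + √(-6 + 0))) = 1*(1² + 1/(10*(⅒) + √(-6))) = 1*(1 + 1/(1 + I*√6)) = 1 + 1/(1 + I*√6)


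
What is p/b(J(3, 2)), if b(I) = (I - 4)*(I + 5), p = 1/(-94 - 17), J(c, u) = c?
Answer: 1/888 ≈ 0.0011261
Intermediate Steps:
p = -1/111 (p = 1/(-111) = -1/111 ≈ -0.0090090)
b(I) = (-4 + I)*(5 + I)
p/b(J(3, 2)) = -1/111/(-20 + 3 + 3²) = -1/111/(-20 + 3 + 9) = -1/111/(-8) = -⅛*(-1/111) = 1/888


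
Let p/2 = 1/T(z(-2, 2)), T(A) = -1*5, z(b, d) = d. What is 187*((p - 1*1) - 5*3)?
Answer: -15334/5 ≈ -3066.8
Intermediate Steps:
T(A) = -5
p = -2/5 (p = 2/(-5) = 2*(-1/5) = -2/5 ≈ -0.40000)
187*((p - 1*1) - 5*3) = 187*((-2/5 - 1*1) - 5*3) = 187*((-2/5 - 1) - 15) = 187*(-7/5 - 15) = 187*(-82/5) = -15334/5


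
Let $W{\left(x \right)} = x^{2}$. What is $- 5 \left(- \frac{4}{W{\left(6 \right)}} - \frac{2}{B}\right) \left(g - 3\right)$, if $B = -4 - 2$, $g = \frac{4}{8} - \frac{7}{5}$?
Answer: $\frac{13}{3} \approx 4.3333$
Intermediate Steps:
$g = - \frac{9}{10}$ ($g = 4 \cdot \frac{1}{8} - \frac{7}{5} = \frac{1}{2} - \frac{7}{5} = - \frac{9}{10} \approx -0.9$)
$B = -6$
$- 5 \left(- \frac{4}{W{\left(6 \right)}} - \frac{2}{B}\right) \left(g - 3\right) = - 5 \left(- \frac{4}{6^{2}} - \frac{2}{-6}\right) \left(- \frac{9}{10} - 3\right) = - 5 \left(- \frac{4}{36} - - \frac{1}{3}\right) \left(- \frac{39}{10}\right) = - 5 \left(\left(-4\right) \frac{1}{36} + \frac{1}{3}\right) \left(- \frac{39}{10}\right) = - 5 \left(- \frac{1}{9} + \frac{1}{3}\right) \left(- \frac{39}{10}\right) = \left(-5\right) \frac{2}{9} \left(- \frac{39}{10}\right) = \left(- \frac{10}{9}\right) \left(- \frac{39}{10}\right) = \frac{13}{3}$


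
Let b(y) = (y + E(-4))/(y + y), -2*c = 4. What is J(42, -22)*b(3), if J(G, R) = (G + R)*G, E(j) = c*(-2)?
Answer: 980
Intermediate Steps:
c = -2 (c = -1/2*4 = -2)
E(j) = 4 (E(j) = -2*(-2) = 4)
b(y) = (4 + y)/(2*y) (b(y) = (y + 4)/(y + y) = (4 + y)/((2*y)) = (4 + y)*(1/(2*y)) = (4 + y)/(2*y))
J(G, R) = G*(G + R)
J(42, -22)*b(3) = (42*(42 - 22))*((1/2)*(4 + 3)/3) = (42*20)*((1/2)*(1/3)*7) = 840*(7/6) = 980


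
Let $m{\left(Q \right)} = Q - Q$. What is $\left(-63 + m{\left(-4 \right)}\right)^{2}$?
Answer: $3969$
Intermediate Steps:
$m{\left(Q \right)} = 0$
$\left(-63 + m{\left(-4 \right)}\right)^{2} = \left(-63 + 0\right)^{2} = \left(-63\right)^{2} = 3969$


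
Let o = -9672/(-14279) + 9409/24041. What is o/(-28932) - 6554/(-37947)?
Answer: 21693072409569377/125627573384729052 ≈ 0.17268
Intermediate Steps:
o = 366875663/343281439 (o = -9672*(-1/14279) + 9409*(1/24041) = 9672/14279 + 9409/24041 = 366875663/343281439 ≈ 1.0687)
o/(-28932) - 6554/(-37947) = (366875663/343281439)/(-28932) - 6554/(-37947) = (366875663/343281439)*(-1/28932) - 6554*(-1/37947) = -366875663/9931818593148 + 6554/37947 = 21693072409569377/125627573384729052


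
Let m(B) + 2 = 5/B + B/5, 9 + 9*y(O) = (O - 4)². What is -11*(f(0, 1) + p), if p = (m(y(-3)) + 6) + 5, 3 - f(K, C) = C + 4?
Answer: -7139/72 ≈ -99.153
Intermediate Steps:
y(O) = -1 + (-4 + O)²/9 (y(O) = -1 + (O - 4)²/9 = -1 + (-4 + O)²/9)
f(K, C) = -1 - C (f(K, C) = 3 - (C + 4) = 3 - (4 + C) = 3 + (-4 - C) = -1 - C)
m(B) = -2 + 5/B + B/5 (m(B) = -2 + (5/B + B/5) = -2 + 5/B + B/5)
p = 793/72 (p = ((-2 + 5/(-1 + (-4 - 3)²/9) + (-1 + (-4 - 3)²/9)/5) + 6) + 5 = ((-2 + 5/(-1 + (⅑)*(-7)²) + (-1 + (⅑)*(-7)²)/5) + 6) + 5 = ((-2 + 5/(-1 + (⅑)*49) + (-1 + (⅑)*49)/5) + 6) + 5 = ((-2 + 5/(-1 + 49/9) + (-1 + 49/9)/5) + 6) + 5 = ((-2 + 5/(40/9) + (⅕)*(40/9)) + 6) + 5 = ((-2 + 5*(9/40) + 8/9) + 6) + 5 = ((-2 + 9/8 + 8/9) + 6) + 5 = (1/72 + 6) + 5 = 433/72 + 5 = 793/72 ≈ 11.014)
-11*(f(0, 1) + p) = -11*((-1 - 1*1) + 793/72) = -11*((-1 - 1) + 793/72) = -11*(-2 + 793/72) = -11*649/72 = -7139/72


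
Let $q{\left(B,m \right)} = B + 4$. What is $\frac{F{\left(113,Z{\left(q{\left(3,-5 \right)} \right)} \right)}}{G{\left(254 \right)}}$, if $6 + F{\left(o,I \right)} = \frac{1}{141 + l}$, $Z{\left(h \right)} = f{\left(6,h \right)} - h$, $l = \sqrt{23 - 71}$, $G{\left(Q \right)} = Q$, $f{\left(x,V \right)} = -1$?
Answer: $\frac{- 24 \sqrt{3} + 845 i}{254 \left(- 141 i + 4 \sqrt{3}\right)} \approx -0.023594 - 1.3687 \cdot 10^{-6} i$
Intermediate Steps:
$q{\left(B,m \right)} = 4 + B$
$l = 4 i \sqrt{3}$ ($l = \sqrt{-48} = 4 i \sqrt{3} \approx 6.9282 i$)
$Z{\left(h \right)} = -1 - h$
$F{\left(o,I \right)} = -6 + \frac{1}{141 + 4 i \sqrt{3}}$
$\frac{F{\left(113,Z{\left(q{\left(3,-5 \right)} \right)} \right)}}{G{\left(254 \right)}} = \frac{\frac{1}{- 141 i + 4 \sqrt{3}} \left(- 24 \sqrt{3} + 845 i\right)}{254} = \frac{- 24 \sqrt{3} + 845 i}{- 141 i + 4 \sqrt{3}} \cdot \frac{1}{254} = \frac{- 24 \sqrt{3} + 845 i}{254 \left(- 141 i + 4 \sqrt{3}\right)}$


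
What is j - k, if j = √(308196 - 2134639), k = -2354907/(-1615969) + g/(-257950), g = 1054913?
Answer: 1097258445047/416839203550 + I*√1826443 ≈ 2.6323 + 1351.5*I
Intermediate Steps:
k = -1097258445047/416839203550 (k = -2354907/(-1615969) + 1054913/(-257950) = -2354907*(-1/1615969) + 1054913*(-1/257950) = 2354907/1615969 - 1054913/257950 = -1097258445047/416839203550 ≈ -2.6323)
j = I*√1826443 (j = √(-1826443) = I*√1826443 ≈ 1351.5*I)
j - k = I*√1826443 - 1*(-1097258445047/416839203550) = I*√1826443 + 1097258445047/416839203550 = 1097258445047/416839203550 + I*√1826443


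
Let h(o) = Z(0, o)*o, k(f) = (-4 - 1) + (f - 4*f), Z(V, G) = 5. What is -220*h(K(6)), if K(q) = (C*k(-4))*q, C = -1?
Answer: 46200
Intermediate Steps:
k(f) = -5 - 3*f
K(q) = -7*q (K(q) = (-(-5 - 3*(-4)))*q = (-(-5 + 12))*q = (-1*7)*q = -7*q)
h(o) = 5*o
-220*h(K(6)) = -1100*(-7*6) = -1100*(-42) = -220*(-210) = 46200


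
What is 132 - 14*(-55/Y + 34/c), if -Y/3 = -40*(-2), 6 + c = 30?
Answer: 2615/24 ≈ 108.96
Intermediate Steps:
c = 24 (c = -6 + 30 = 24)
Y = -240 (Y = -(-15)*8*(-2) = -(-15)*(-16) = -3*80 = -240)
132 - 14*(-55/Y + 34/c) = 132 - 14*(-55/(-240) + 34/24) = 132 - 14*(-55*(-1/240) + 34*(1/24)) = 132 - 14*(11/48 + 17/12) = 132 - 14*79/48 = 132 - 553/24 = 2615/24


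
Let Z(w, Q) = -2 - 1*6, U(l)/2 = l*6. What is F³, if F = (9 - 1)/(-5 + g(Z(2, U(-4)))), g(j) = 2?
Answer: -512/27 ≈ -18.963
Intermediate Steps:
U(l) = 12*l (U(l) = 2*(l*6) = 2*(6*l) = 12*l)
Z(w, Q) = -8 (Z(w, Q) = -2 - 6 = -8)
F = -8/3 (F = (9 - 1)/(-5 + 2) = 8/(-3) = 8*(-⅓) = -8/3 ≈ -2.6667)
F³ = (-8/3)³ = -512/27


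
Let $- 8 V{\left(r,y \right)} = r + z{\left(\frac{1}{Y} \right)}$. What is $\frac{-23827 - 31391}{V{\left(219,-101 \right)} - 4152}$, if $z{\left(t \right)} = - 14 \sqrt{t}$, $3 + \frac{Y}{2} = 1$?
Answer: $\frac{7384855320}{558949637} + \frac{1546104 i}{558949637} \approx 13.212 + 0.0027661 i$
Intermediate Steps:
$Y = -4$ ($Y = -6 + 2 \cdot 1 = -6 + 2 = -4$)
$V{\left(r,y \right)} = - \frac{r}{8} + \frac{7 i}{8}$ ($V{\left(r,y \right)} = - \frac{r - 14 \sqrt{\frac{1}{-4}}}{8} = - \frac{r - 14 \sqrt{- \frac{1}{4}}}{8} = - \frac{r - 14 \frac{i}{2}}{8} = - \frac{r - 7 i}{8} = - \frac{r}{8} + \frac{7 i}{8}$)
$\frac{-23827 - 31391}{V{\left(219,-101 \right)} - 4152} = \frac{-23827 - 31391}{\left(\left(- \frac{1}{8}\right) 219 + \frac{7 i}{8}\right) - 4152} = - \frac{55218}{\left(- \frac{219}{8} + \frac{7 i}{8}\right) - 4152} = - \frac{55218}{- \frac{33435}{8} + \frac{7 i}{8}} = - 55218 \frac{32 \left(- \frac{33435}{8} - \frac{7 i}{8}\right)}{558949637} = - \frac{1766976 \left(- \frac{33435}{8} - \frac{7 i}{8}\right)}{558949637}$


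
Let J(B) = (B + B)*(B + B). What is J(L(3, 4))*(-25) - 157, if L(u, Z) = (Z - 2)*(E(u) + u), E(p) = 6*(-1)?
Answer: -3757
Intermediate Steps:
E(p) = -6
L(u, Z) = (-6 + u)*(-2 + Z) (L(u, Z) = (Z - 2)*(-6 + u) = (-2 + Z)*(-6 + u) = (-6 + u)*(-2 + Z))
J(B) = 4*B² (J(B) = (2*B)*(2*B) = 4*B²)
J(L(3, 4))*(-25) - 157 = (4*(12 - 6*4 - 2*3 + 4*3)²)*(-25) - 157 = (4*(12 - 24 - 6 + 12)²)*(-25) - 157 = (4*(-6)²)*(-25) - 157 = (4*36)*(-25) - 157 = 144*(-25) - 157 = -3600 - 157 = -3757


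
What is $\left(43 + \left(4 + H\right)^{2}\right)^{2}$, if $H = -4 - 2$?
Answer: $2209$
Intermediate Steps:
$H = -6$
$\left(43 + \left(4 + H\right)^{2}\right)^{2} = \left(43 + \left(4 - 6\right)^{2}\right)^{2} = \left(43 + \left(-2\right)^{2}\right)^{2} = \left(43 + 4\right)^{2} = 47^{2} = 2209$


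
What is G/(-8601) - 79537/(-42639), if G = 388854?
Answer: -86864743/2004033 ≈ -43.345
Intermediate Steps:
G/(-8601) - 79537/(-42639) = 388854/(-8601) - 79537/(-42639) = 388854*(-1/8601) - 79537*(-1/42639) = -129618/2867 + 79537/42639 = -86864743/2004033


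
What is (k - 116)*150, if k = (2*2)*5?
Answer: -14400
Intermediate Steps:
k = 20 (k = 4*5 = 20)
(k - 116)*150 = (20 - 116)*150 = -96*150 = -14400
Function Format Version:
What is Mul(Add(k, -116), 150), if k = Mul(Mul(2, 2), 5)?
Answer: -14400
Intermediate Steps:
k = 20 (k = Mul(4, 5) = 20)
Mul(Add(k, -116), 150) = Mul(Add(20, -116), 150) = Mul(-96, 150) = -14400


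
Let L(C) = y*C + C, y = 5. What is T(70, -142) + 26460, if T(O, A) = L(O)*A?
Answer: -33180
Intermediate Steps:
L(C) = 6*C (L(C) = 5*C + C = 6*C)
T(O, A) = 6*A*O (T(O, A) = (6*O)*A = 6*A*O)
T(70, -142) + 26460 = 6*(-142)*70 + 26460 = -59640 + 26460 = -33180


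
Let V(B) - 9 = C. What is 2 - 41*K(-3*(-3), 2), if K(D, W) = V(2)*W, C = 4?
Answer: -1064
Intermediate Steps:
V(B) = 13 (V(B) = 9 + 4 = 13)
K(D, W) = 13*W
2 - 41*K(-3*(-3), 2) = 2 - 533*2 = 2 - 41*26 = 2 - 1066 = -1064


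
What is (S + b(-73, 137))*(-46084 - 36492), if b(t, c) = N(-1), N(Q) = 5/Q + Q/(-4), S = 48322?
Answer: -3989845236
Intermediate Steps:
N(Q) = 5/Q - Q/4 (N(Q) = 5/Q + Q*(-¼) = 5/Q - Q/4)
b(t, c) = -19/4 (b(t, c) = 5/(-1) - ¼*(-1) = 5*(-1) + ¼ = -5 + ¼ = -19/4)
(S + b(-73, 137))*(-46084 - 36492) = (48322 - 19/4)*(-46084 - 36492) = (193269/4)*(-82576) = -3989845236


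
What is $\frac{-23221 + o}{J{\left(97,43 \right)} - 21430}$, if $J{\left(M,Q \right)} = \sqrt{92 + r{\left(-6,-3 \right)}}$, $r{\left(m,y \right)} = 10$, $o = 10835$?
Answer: $\frac{132715990}{229622399} + \frac{6193 \sqrt{102}}{229622399} \approx 0.57825$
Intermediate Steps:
$J{\left(M,Q \right)} = \sqrt{102}$ ($J{\left(M,Q \right)} = \sqrt{92 + 10} = \sqrt{102}$)
$\frac{-23221 + o}{J{\left(97,43 \right)} - 21430} = \frac{-23221 + 10835}{\sqrt{102} - 21430} = - \frac{12386}{-21430 + \sqrt{102}}$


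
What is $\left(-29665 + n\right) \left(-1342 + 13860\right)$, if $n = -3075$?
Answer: $-409839320$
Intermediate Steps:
$\left(-29665 + n\right) \left(-1342 + 13860\right) = \left(-29665 - 3075\right) \left(-1342 + 13860\right) = \left(-32740\right) 12518 = -409839320$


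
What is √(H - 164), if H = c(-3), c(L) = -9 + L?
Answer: 4*I*√11 ≈ 13.266*I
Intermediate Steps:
H = -12 (H = -9 - 3 = -12)
√(H - 164) = √(-12 - 164) = √(-176) = 4*I*√11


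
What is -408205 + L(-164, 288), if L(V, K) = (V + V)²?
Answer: -300621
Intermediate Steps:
L(V, K) = 4*V² (L(V, K) = (2*V)² = 4*V²)
-408205 + L(-164, 288) = -408205 + 4*(-164)² = -408205 + 4*26896 = -408205 + 107584 = -300621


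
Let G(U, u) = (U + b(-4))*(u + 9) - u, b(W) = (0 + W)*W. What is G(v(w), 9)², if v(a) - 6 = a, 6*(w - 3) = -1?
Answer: 191844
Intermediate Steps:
w = 17/6 (w = 3 + (⅙)*(-1) = 3 - ⅙ = 17/6 ≈ 2.8333)
v(a) = 6 + a
b(W) = W² (b(W) = W*W = W²)
G(U, u) = -u + (9 + u)*(16 + U) (G(U, u) = (U + (-4)²)*(u + 9) - u = (U + 16)*(9 + u) - u = (16 + U)*(9 + u) - u = (9 + u)*(16 + U) - u = -u + (9 + u)*(16 + U))
G(v(w), 9)² = (144 + 9*(6 + 17/6) + 15*9 + (6 + 17/6)*9)² = (144 + 9*(53/6) + 135 + (53/6)*9)² = (144 + 159/2 + 135 + 159/2)² = 438² = 191844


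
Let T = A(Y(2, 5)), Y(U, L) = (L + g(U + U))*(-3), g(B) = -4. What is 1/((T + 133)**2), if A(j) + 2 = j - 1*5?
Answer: 1/15129 ≈ 6.6098e-5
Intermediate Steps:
Y(U, L) = 12 - 3*L (Y(U, L) = (L - 4)*(-3) = (-4 + L)*(-3) = 12 - 3*L)
A(j) = -7 + j (A(j) = -2 + (j - 1*5) = -2 + (j - 5) = -2 + (-5 + j) = -7 + j)
T = -10 (T = -7 + (12 - 3*5) = -7 + (12 - 15) = -7 - 3 = -10)
1/((T + 133)**2) = 1/((-10 + 133)**2) = 1/(123**2) = 1/15129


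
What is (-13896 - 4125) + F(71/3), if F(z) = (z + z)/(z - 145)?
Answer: -3279893/182 ≈ -18021.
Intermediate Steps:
F(z) = 2*z/(-145 + z) (F(z) = (2*z)/(-145 + z) = 2*z/(-145 + z))
(-13896 - 4125) + F(71/3) = (-13896 - 4125) + 2*(71/3)/(-145 + 71/3) = -18021 + 2*(71*(⅓))/(-145 + 71*(⅓)) = -18021 + 2*(71/3)/(-145 + 71/3) = -18021 + 2*(71/3)/(-364/3) = -18021 + 2*(71/3)*(-3/364) = -18021 - 71/182 = -3279893/182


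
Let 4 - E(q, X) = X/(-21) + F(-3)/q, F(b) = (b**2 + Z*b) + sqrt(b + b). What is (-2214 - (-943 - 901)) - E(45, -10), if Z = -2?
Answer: -7837/21 + I*sqrt(6)/45 ≈ -373.19 + 0.054433*I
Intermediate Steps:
F(b) = b**2 - 2*b + sqrt(2)*sqrt(b) (F(b) = (b**2 - 2*b) + sqrt(b + b) = (b**2 - 2*b) + sqrt(2*b) = (b**2 - 2*b) + sqrt(2)*sqrt(b) = b**2 - 2*b + sqrt(2)*sqrt(b))
E(q, X) = 4 + X/21 - (15 + I*sqrt(6))/q (E(q, X) = 4 - (X/(-21) + ((-3)**2 - 2*(-3) + sqrt(2)*sqrt(-3))/q) = 4 - (X*(-1/21) + (9 + 6 + sqrt(2)*(I*sqrt(3)))/q) = 4 - (-X/21 + (9 + 6 + I*sqrt(6))/q) = 4 - (-X/21 + (15 + I*sqrt(6))/q) = 4 + (X/21 - (15 + I*sqrt(6))/q) = 4 + X/21 - (15 + I*sqrt(6))/q)
(-2214 - (-943 - 901)) - E(45, -10) = (-2214 - (-943 - 901)) - (-15 - I*sqrt(6) + (1/21)*45*(84 - 10))/45 = (-2214 - 1*(-1844)) - (-15 - I*sqrt(6) + (1/21)*45*74)/45 = (-2214 + 1844) - (-15 - I*sqrt(6) + 1110/7)/45 = -370 - (1005/7 - I*sqrt(6))/45 = -370 - (67/21 - I*sqrt(6)/45) = -370 + (-67/21 + I*sqrt(6)/45) = -7837/21 + I*sqrt(6)/45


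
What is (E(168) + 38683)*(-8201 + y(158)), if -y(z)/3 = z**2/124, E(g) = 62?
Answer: -10575602730/31 ≈ -3.4115e+8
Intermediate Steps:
y(z) = -3*z**2/124
(E(168) + 38683)*(-8201 + y(158)) = (62 + 38683)*(-8201 - 3/124*158**2) = 38745*(-8201 - 3/124*24964) = 38745*(-8201 - 18723/31) = 38745*(-272954/31) = -10575602730/31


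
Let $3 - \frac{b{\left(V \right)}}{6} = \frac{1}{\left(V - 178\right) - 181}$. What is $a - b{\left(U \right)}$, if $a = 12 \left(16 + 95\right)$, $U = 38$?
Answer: $\frac{140596}{107} \approx 1314.0$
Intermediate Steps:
$a = 1332$ ($a = 12 \cdot 111 = 1332$)
$b{\left(V \right)} = 18 - \frac{6}{-359 + V}$ ($b{\left(V \right)} = 18 - \frac{6}{\left(V - 178\right) - 181} = 18 - \frac{6}{\left(-178 + V\right) - 181} = 18 - \frac{6}{-359 + V}$)
$a - b{\left(U \right)} = 1332 - \frac{6 \left(-1078 + 3 \cdot 38\right)}{-359 + 38} = 1332 - \frac{6 \left(-1078 + 114\right)}{-321} = 1332 - 6 \left(- \frac{1}{321}\right) \left(-964\right) = 1332 - \frac{1928}{107} = \frac{140596}{107}$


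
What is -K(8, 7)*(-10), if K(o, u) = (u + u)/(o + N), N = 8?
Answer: 35/4 ≈ 8.7500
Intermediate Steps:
K(o, u) = 2*u/(8 + o) (K(o, u) = (u + u)/(o + 8) = (2*u)/(8 + o) = 2*u/(8 + o))
-K(8, 7)*(-10) = -2*7/(8 + 8)*(-10) = -2*7/16*(-10) = -2*7*(1/16)*(-10) = -7*(-10)/8 = -1*(-35/4) = 35/4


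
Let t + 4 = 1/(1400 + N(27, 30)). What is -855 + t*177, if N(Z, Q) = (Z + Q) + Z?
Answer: -2319315/1484 ≈ -1562.9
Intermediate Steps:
N(Z, Q) = Q + 2*Z (N(Z, Q) = (Q + Z) + Z = Q + 2*Z)
t = -5935/1484 (t = -4 + 1/(1400 + (30 + 2*27)) = -4 + 1/(1400 + (30 + 54)) = -4 + 1/(1400 + 84) = -4 + 1/1484 = -5935/1484 ≈ -3.9993)
-855 + t*177 = -855 - 5935/1484*177 = -855 - 1050495/1484 = -2319315/1484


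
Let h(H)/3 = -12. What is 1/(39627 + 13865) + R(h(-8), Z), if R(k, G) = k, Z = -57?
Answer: -1925711/53492 ≈ -36.000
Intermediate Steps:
h(H) = -36 (h(H) = 3*(-12) = -36)
1/(39627 + 13865) + R(h(-8), Z) = 1/(39627 + 13865) - 36 = 1/53492 - 36 = -1925711/53492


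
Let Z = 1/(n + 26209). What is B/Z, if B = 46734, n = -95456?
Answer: -3236189298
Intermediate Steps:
Z = -1/69247 (Z = 1/(-95456 + 26209) = 1/(-69247) = -1/69247 ≈ -1.4441e-5)
B/Z = 46734/(-1/69247) = 46734*(-69247) = -3236189298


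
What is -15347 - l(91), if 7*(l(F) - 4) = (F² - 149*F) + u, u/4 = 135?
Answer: -102719/7 ≈ -14674.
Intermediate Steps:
u = 540 (u = 4*135 = 540)
l(F) = 568/7 - 149*F/7 + F²/7 (l(F) = 4 + ((F² - 149*F) + 540)/7 = 4 + (540 + F² - 149*F)/7 = 4 + (540/7 - 149*F/7 + F²/7) = 568/7 - 149*F/7 + F²/7)
-15347 - l(91) = -15347 - (568/7 - 149/7*91 + (⅐)*91²) = -15347 - (568/7 - 1937 + (⅐)*8281) = -15347 - (568/7 - 1937 + 1183) = -15347 - 1*(-4710/7) = -15347 + 4710/7 = -102719/7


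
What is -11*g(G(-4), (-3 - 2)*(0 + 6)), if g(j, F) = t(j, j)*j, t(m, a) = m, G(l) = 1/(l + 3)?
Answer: -11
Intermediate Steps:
G(l) = 1/(3 + l)
g(j, F) = j² (g(j, F) = j*j = j²)
-11*g(G(-4), (-3 - 2)*(0 + 6)) = -11/(3 - 4)² = -11*(1/(-1))² = -11*(-1)² = -11*1 = -11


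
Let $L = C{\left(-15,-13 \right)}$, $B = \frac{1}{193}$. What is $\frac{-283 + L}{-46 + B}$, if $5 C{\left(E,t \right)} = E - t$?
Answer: $\frac{273481}{44385} \approx 6.1616$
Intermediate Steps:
$B = \frac{1}{193} \approx 0.0051813$
$C{\left(E,t \right)} = - \frac{t}{5} + \frac{E}{5}$ ($C{\left(E,t \right)} = \frac{E - t}{5} = - \frac{t}{5} + \frac{E}{5}$)
$L = - \frac{2}{5}$ ($L = \left(- \frac{1}{5}\right) \left(-13\right) + \frac{1}{5} \left(-15\right) = \frac{13}{5} - 3 = - \frac{2}{5} \approx -0.4$)
$\frac{-283 + L}{-46 + B} = \frac{-283 - \frac{2}{5}}{-46 + \frac{1}{193}} = - \frac{1417}{5 \left(- \frac{8877}{193}\right)} = \left(- \frac{1417}{5}\right) \left(- \frac{193}{8877}\right) = \frac{273481}{44385}$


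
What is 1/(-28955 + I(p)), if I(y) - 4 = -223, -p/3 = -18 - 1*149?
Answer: -1/29174 ≈ -3.4277e-5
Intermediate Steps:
p = 501 (p = -3*(-18 - 1*149) = -3*(-18 - 149) = -3*(-167) = 501)
I(y) = -219 (I(y) = 4 - 223 = -219)
1/(-28955 + I(p)) = 1/(-28955 - 219) = 1/(-29174) = -1/29174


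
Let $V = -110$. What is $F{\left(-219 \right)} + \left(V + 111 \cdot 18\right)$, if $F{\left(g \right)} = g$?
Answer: $1669$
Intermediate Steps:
$F{\left(-219 \right)} + \left(V + 111 \cdot 18\right) = -219 + \left(-110 + 111 \cdot 18\right) = -219 + \left(-110 + 1998\right) = -219 + 1888 = 1669$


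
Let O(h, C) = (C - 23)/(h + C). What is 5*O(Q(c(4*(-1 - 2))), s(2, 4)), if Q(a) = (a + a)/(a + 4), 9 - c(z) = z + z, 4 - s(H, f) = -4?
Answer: -2775/362 ≈ -7.6657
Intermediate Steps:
s(H, f) = 8 (s(H, f) = 4 - 1*(-4) = 4 + 4 = 8)
c(z) = 9 - 2*z (c(z) = 9 - (z + z) = 9 - 2*z)
Q(a) = 2*a/(4 + a) (Q(a) = (2*a)/(4 + a) = 2*a/(4 + a))
O(h, C) = (-23 + C)/(C + h)
5*O(Q(c(4*(-1 - 2))), s(2, 4)) = 5*((-23 + 8)/(8 + 2*(9 - 8*(-1 - 2))/(4 + (9 - 8*(-1 - 2))))) = 5*(-15/(8 + 2*(9 - 8*(-3))/(4 + (9 - 8*(-3))))) = 5*(-15/(8 + 2*(9 - 2*(-12))/(4 + (9 - 2*(-12))))) = 5*(-15/(8 + 2*(9 + 24)/(4 + (9 + 24)))) = 5*(-15/(8 + 2*33/(4 + 33))) = 5*(-15/(8 + 2*33/37)) = 5*(-15/(8 + 2*33*(1/37))) = 5*(-15/(8 + 66/37)) = 5*(-15/(362/37)) = 5*((37/362)*(-15)) = 5*(-555/362) = -2775/362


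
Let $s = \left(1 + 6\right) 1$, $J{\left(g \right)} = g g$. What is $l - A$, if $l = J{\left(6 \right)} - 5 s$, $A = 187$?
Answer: $-186$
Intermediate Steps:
$J{\left(g \right)} = g^{2}$
$s = 7$ ($s = 7 \cdot 1 = 7$)
$l = 1$ ($l = 6^{2} - 35 = 36 - 35 = 1$)
$l - A = 1 - 187 = -186$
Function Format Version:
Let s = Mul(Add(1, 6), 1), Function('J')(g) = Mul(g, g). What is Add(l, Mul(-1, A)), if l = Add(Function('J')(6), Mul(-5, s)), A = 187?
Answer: -186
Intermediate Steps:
Function('J')(g) = Pow(g, 2)
s = 7 (s = Mul(7, 1) = 7)
l = 1 (l = Add(Pow(6, 2), Mul(-5, 7)) = Add(36, -35) = 1)
Add(l, Mul(-1, A)) = Add(1, Mul(-1, 187)) = Add(1, -187) = -186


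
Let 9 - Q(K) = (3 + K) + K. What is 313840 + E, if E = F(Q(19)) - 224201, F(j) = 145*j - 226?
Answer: 84773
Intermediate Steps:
Q(K) = 6 - 2*K (Q(K) = 9 - ((3 + K) + K) = 9 - (3 + 2*K) = 9 + (-3 - 2*K) = 6 - 2*K)
F(j) = -226 + 145*j
E = -229067 (E = (-226 + 145*(6 - 2*19)) - 224201 = (-226 + 145*(6 - 38)) - 224201 = (-226 + 145*(-32)) - 224201 = (-226 - 4640) - 224201 = -4866 - 224201 = -229067)
313840 + E = 313840 - 229067 = 84773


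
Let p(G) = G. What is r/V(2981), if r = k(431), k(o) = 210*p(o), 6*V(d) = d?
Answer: 543060/2981 ≈ 182.17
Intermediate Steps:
V(d) = d/6
k(o) = 210*o
r = 90510 (r = 210*431 = 90510)
r/V(2981) = 90510/(((1/6)*2981)) = 90510/(2981/6) = 90510*(6/2981) = 543060/2981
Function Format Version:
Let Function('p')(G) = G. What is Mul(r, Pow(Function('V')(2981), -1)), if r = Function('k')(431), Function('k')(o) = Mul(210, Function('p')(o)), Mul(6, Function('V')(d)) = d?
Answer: Rational(543060, 2981) ≈ 182.17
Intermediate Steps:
Function('V')(d) = Mul(Rational(1, 6), d)
Function('k')(o) = Mul(210, o)
r = 90510 (r = Mul(210, 431) = 90510)
Mul(r, Pow(Function('V')(2981), -1)) = Mul(90510, Pow(Mul(Rational(1, 6), 2981), -1)) = Mul(90510, Pow(Rational(2981, 6), -1)) = Mul(90510, Rational(6, 2981)) = Rational(543060, 2981)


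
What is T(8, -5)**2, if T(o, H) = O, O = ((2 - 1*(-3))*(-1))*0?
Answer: 0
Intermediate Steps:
O = 0 (O = ((2 + 3)*(-1))*0 = (5*(-1))*0 = -5*0 = 0)
T(o, H) = 0
T(8, -5)**2 = 0**2 = 0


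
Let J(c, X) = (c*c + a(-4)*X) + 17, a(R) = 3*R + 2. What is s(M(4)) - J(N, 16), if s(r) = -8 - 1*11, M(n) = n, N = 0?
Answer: 124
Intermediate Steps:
a(R) = 2 + 3*R
J(c, X) = 17 + c² - 10*X (J(c, X) = (c*c + (2 + 3*(-4))*X) + 17 = (c² + (2 - 12)*X) + 17 = (c² - 10*X) + 17 = 17 + c² - 10*X)
s(r) = -19 (s(r) = -8 - 11 = -19)
s(M(4)) - J(N, 16) = -19 - (17 + 0² - 10*16) = -19 - (17 + 0 - 160) = -19 - 1*(-143) = -19 + 143 = 124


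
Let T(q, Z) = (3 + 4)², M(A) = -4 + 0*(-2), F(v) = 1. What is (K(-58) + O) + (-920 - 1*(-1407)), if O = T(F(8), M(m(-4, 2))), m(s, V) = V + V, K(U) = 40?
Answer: 576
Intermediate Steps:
m(s, V) = 2*V
M(A) = -4 (M(A) = -4 + 0 = -4)
T(q, Z) = 49 (T(q, Z) = 7² = 49)
O = 49
(K(-58) + O) + (-920 - 1*(-1407)) = (40 + 49) + (-920 - 1*(-1407)) = 89 + (-920 + 1407) = 89 + 487 = 576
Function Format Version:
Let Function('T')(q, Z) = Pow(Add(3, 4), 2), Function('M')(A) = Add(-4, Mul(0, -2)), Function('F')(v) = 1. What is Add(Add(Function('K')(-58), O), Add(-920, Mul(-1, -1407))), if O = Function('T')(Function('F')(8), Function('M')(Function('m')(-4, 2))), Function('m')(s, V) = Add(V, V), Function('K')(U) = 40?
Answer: 576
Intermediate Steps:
Function('m')(s, V) = Mul(2, V)
Function('M')(A) = -4 (Function('M')(A) = Add(-4, 0) = -4)
Function('T')(q, Z) = 49 (Function('T')(q, Z) = Pow(7, 2) = 49)
O = 49
Add(Add(Function('K')(-58), O), Add(-920, Mul(-1, -1407))) = Add(Add(40, 49), Add(-920, Mul(-1, -1407))) = Add(89, Add(-920, 1407)) = Add(89, 487) = 576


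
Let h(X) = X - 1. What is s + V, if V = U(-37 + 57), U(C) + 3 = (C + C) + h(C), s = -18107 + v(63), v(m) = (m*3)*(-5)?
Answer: -18996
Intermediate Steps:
v(m) = -15*m (v(m) = (3*m)*(-5) = -15*m)
h(X) = -1 + X
s = -19052 (s = -18107 - 15*63 = -18107 - 945 = -19052)
U(C) = -4 + 3*C (U(C) = -3 + ((C + C) + (-1 + C)) = -3 + (2*C + (-1 + C)) = -3 + (-1 + 3*C) = -4 + 3*C)
V = 56 (V = -4 + 3*(-37 + 57) = -4 + 3*20 = -4 + 60 = 56)
s + V = -19052 + 56 = -18996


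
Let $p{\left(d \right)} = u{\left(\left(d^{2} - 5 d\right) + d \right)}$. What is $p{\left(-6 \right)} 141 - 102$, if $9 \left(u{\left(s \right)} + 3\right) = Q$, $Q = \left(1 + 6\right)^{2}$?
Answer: $\frac{728}{3} \approx 242.67$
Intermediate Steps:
$Q = 49$ ($Q = 7^{2} = 49$)
$u{\left(s \right)} = \frac{22}{9}$ ($u{\left(s \right)} = -3 + \frac{1}{9} \cdot 49 = -3 + \frac{49}{9} = \frac{22}{9}$)
$p{\left(d \right)} = \frac{22}{9}$
$p{\left(-6 \right)} 141 - 102 = \frac{22}{9} \cdot 141 - 102 = \frac{1034}{3} - 102 = \frac{728}{3}$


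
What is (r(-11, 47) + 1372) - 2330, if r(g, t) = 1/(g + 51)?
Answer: -38319/40 ≈ -957.97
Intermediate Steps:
r(g, t) = 1/(51 + g)
(r(-11, 47) + 1372) - 2330 = (1/(51 - 11) + 1372) - 2330 = (1/40 + 1372) - 2330 = 54881/40 - 2330 = -38319/40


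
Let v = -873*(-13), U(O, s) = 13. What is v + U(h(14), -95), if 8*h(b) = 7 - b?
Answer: 11362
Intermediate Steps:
h(b) = 7/8 - b/8 (h(b) = (7 - b)/8 = 7/8 - b/8)
v = 11349
v + U(h(14), -95) = 11349 + 13 = 11362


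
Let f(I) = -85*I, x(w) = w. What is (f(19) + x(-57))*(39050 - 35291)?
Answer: -6285048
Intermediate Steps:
(f(19) + x(-57))*(39050 - 35291) = (-85*19 - 57)*(39050 - 35291) = (-1615 - 57)*3759 = -1672*3759 = -6285048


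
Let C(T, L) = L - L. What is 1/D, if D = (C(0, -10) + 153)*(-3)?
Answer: -1/459 ≈ -0.0021787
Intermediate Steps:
C(T, L) = 0
D = -459 (D = (0 + 153)*(-3) = 153*(-3) = -459)
1/D = 1/(-459) = -1/459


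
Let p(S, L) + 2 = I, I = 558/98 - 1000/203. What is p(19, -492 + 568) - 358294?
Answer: -509137525/1421 ≈ -3.5830e+5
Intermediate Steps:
I = 1091/1421 (I = 558*(1/98) - 1000*1/203 = 279/49 - 1000/203 = 1091/1421 ≈ 0.76777)
p(S, L) = -1751/1421 (p(S, L) = -2 + 1091/1421 = -1751/1421)
p(19, -492 + 568) - 358294 = -1751/1421 - 358294 = -509137525/1421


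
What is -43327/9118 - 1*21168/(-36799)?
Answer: -28599601/6847618 ≈ -4.1766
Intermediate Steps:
-43327/9118 - 1*21168/(-36799) = -43327*1/9118 - 21168*(-1/36799) = -43327/9118 + 432/751 = -28599601/6847618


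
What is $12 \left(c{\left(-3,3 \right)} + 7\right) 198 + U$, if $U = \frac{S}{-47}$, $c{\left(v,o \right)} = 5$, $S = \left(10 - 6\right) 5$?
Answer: $\frac{1340044}{47} \approx 28512.0$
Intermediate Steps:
$S = 20$ ($S = 4 \cdot 5 = 20$)
$U = - \frac{20}{47}$ ($U = \frac{20}{-47} = 20 \left(- \frac{1}{47}\right) = - \frac{20}{47} \approx -0.42553$)
$12 \left(c{\left(-3,3 \right)} + 7\right) 198 + U = 12 \left(5 + 7\right) 198 - \frac{20}{47} = 12 \cdot 12 \cdot 198 - \frac{20}{47} = 144 \cdot 198 - \frac{20}{47} = 28512 - \frac{20}{47} = \frac{1340044}{47}$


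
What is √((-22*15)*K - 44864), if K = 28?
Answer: 2*I*√13526 ≈ 232.6*I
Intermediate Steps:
√((-22*15)*K - 44864) = √(-22*15*28 - 44864) = √(-330*28 - 44864) = √(-9240 - 44864) = √(-54104) = 2*I*√13526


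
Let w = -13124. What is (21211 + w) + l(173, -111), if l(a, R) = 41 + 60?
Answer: 8188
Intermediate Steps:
l(a, R) = 101
(21211 + w) + l(173, -111) = (21211 - 13124) + 101 = 8087 + 101 = 8188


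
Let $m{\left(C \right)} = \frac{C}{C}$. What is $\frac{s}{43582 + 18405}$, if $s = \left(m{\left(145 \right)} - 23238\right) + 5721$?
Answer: $- \frac{17516}{61987} \approx -0.28258$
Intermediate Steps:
$m{\left(C \right)} = 1$
$s = -17516$ ($s = \left(1 - 23238\right) + 5721 = -23237 + 5721 = -17516$)
$\frac{s}{43582 + 18405} = - \frac{17516}{43582 + 18405} = - \frac{17516}{61987}$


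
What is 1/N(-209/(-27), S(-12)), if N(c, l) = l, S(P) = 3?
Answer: ⅓ ≈ 0.33333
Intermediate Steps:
1/N(-209/(-27), S(-12)) = 1/3 = ⅓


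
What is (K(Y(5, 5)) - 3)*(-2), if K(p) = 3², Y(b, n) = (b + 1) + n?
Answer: -12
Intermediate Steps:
Y(b, n) = 1 + b + n (Y(b, n) = (1 + b) + n = 1 + b + n)
K(p) = 9
(K(Y(5, 5)) - 3)*(-2) = (9 - 3)*(-2) = 6*(-2) = -12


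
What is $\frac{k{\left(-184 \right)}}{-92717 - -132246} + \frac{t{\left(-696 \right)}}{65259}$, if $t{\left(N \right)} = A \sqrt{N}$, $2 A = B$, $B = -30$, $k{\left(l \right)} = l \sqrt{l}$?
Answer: $\frac{2 i \left(- 4002552 \sqrt{46} - 197645 \sqrt{174}\right)}{859874337} \approx - 0.069205 i$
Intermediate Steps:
$k{\left(l \right)} = l^{\frac{3}{2}}$
$A = -15$ ($A = \frac{1}{2} \left(-30\right) = -15$)
$t{\left(N \right)} = - 15 \sqrt{N}$
$\frac{k{\left(-184 \right)}}{-92717 - -132246} + \frac{t{\left(-696 \right)}}{65259} = \frac{\left(-184\right)^{\frac{3}{2}}}{-92717 - -132246} + \frac{\left(-15\right) \sqrt{-696}}{65259} = \frac{\left(-368\right) i \sqrt{46}}{-92717 + 132246} + - 15 \cdot 2 i \sqrt{174} \cdot \frac{1}{65259} = \frac{\left(-368\right) i \sqrt{46}}{39529} + - 30 i \sqrt{174} \cdot \frac{1}{65259} = - 368 i \sqrt{46} \cdot \frac{1}{39529} - \frac{10 i \sqrt{174}}{21753} = - \frac{368 i \sqrt{46}}{39529} - \frac{10 i \sqrt{174}}{21753}$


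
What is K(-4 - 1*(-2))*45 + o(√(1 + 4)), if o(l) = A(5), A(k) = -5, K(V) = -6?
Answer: -275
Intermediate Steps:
o(l) = -5
K(-4 - 1*(-2))*45 + o(√(1 + 4)) = -6*45 - 5 = -270 - 5 = -275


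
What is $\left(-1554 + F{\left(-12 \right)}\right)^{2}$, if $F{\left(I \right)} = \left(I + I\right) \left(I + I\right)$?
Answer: $956484$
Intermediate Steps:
$F{\left(I \right)} = 4 I^{2}$ ($F{\left(I \right)} = 2 I 2 I = 4 I^{2}$)
$\left(-1554 + F{\left(-12 \right)}\right)^{2} = \left(-1554 + 4 \left(-12\right)^{2}\right)^{2} = \left(-1554 + 4 \cdot 144\right)^{2} = \left(-1554 + 576\right)^{2} = \left(-978\right)^{2} = 956484$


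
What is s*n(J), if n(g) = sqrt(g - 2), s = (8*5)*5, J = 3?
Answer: 200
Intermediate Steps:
s = 200 (s = 40*5 = 200)
n(g) = sqrt(-2 + g)
s*n(J) = 200*sqrt(-2 + 3) = 200*sqrt(1) = 200*1 = 200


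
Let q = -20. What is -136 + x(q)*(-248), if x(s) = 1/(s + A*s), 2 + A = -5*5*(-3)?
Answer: -25129/185 ≈ -135.83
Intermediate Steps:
A = 73 (A = -2 - 5*5*(-3) = -2 - 25*(-3) = -2 + 75 = 73)
x(s) = 1/(74*s) (x(s) = 1/(s + 73*s) = 1/(74*s))
-136 + x(q)*(-248) = -136 + ((1/74)/(-20))*(-248) = -136 + ((1/74)*(-1/20))*(-248) = -136 - 1/1480*(-248) = -136 + 31/185 = -25129/185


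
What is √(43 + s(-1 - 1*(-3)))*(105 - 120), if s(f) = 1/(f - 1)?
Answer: -30*√11 ≈ -99.499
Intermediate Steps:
s(f) = 1/(-1 + f)
√(43 + s(-1 - 1*(-3)))*(105 - 120) = √(43 + 1/(-1 + (-1 - 1*(-3))))*(105 - 120) = √(43 + 1/(-1 + (-1 + 3)))*(-15) = √(43 + 1/(-1 + 2))*(-15) = √(43 + 1/1)*(-15) = √(43 + 1)*(-15) = √44*(-15) = (2*√11)*(-15) = -30*√11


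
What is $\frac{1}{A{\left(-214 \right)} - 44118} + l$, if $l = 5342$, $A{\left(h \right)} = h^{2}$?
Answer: $\frac{8963877}{1678} \approx 5342.0$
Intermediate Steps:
$\frac{1}{A{\left(-214 \right)} - 44118} + l = \frac{1}{\left(-214\right)^{2} - 44118} + 5342 = \frac{1}{45796 - 44118} + 5342 = \frac{1}{1678} + 5342 = \frac{8963877}{1678}$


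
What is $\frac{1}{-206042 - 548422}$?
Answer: $- \frac{1}{754464} \approx -1.3254 \cdot 10^{-6}$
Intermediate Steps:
$\frac{1}{-206042 - 548422} = \frac{1}{-754464} = - \frac{1}{754464}$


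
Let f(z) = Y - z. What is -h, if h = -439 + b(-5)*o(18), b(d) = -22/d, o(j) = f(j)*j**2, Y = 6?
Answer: 87731/5 ≈ 17546.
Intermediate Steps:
f(z) = 6 - z
o(j) = j**2*(6 - j) (o(j) = (6 - j)*j**2 = j**2*(6 - j))
h = -87731/5 (h = -439 + (-22/(-5))*(18**2*(6 - 1*18)) = -439 + (-22*(-1/5))*(324*(6 - 18)) = -439 + 22*(324*(-12))/5 = -439 + (22/5)*(-3888) = -439 - 85536/5 = -87731/5 ≈ -17546.)
-h = -1*(-87731/5) = 87731/5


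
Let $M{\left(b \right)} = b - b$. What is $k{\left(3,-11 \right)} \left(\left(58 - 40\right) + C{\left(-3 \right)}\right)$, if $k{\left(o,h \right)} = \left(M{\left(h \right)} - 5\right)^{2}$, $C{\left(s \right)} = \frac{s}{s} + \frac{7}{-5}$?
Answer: $440$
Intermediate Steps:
$C{\left(s \right)} = - \frac{2}{5}$ ($C{\left(s \right)} = 1 + 7 \left(- \frac{1}{5}\right) = 1 - \frac{7}{5} = - \frac{2}{5}$)
$M{\left(b \right)} = 0$
$k{\left(o,h \right)} = 25$ ($k{\left(o,h \right)} = \left(0 - 5\right)^{2} = \left(-5\right)^{2} = 25$)
$k{\left(3,-11 \right)} \left(\left(58 - 40\right) + C{\left(-3 \right)}\right) = 25 \left(\left(58 - 40\right) - \frac{2}{5}\right) = 25 \left(18 - \frac{2}{5}\right) = 25 \cdot \frac{88}{5} = 440$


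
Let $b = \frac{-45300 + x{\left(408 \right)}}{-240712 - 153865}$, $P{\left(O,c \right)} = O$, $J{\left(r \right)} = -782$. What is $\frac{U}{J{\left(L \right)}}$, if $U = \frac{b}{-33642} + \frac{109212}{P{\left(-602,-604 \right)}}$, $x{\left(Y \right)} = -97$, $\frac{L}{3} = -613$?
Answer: $\frac{103551383559643}{446363610327684} \approx 0.23199$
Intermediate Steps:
$L = -1839$ ($L = 3 \left(-613\right) = -1839$)
$b = \frac{45397}{394577}$ ($b = \frac{-45300 - 97}{-240712 - 153865} = - \frac{45397}{-394577} = \left(-45397\right) \left(- \frac{1}{394577}\right) = \frac{45397}{394577} \approx 0.11505$)
$U = - \frac{103551383559643}{570797455662}$ ($U = \frac{45397}{394577 \left(-33642\right)} + \frac{109212}{-602} = \frac{45397}{394577} \left(- \frac{1}{33642}\right) + 109212 \left(- \frac{1}{602}\right) = - \frac{45397}{13274359434} - \frac{54606}{301} = - \frac{103551383559643}{570797455662} \approx -181.42$)
$\frac{U}{J{\left(L \right)}} = - \frac{103551383559643}{570797455662 \left(-782\right)} = \left(- \frac{103551383559643}{570797455662}\right) \left(- \frac{1}{782}\right) = \frac{103551383559643}{446363610327684}$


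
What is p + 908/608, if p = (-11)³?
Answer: -202085/152 ≈ -1329.5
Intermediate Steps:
p = -1331
p + 908/608 = -1331 + 908/608 = -1331 + (1/608)*908 = -1331 + 227/152 = -202085/152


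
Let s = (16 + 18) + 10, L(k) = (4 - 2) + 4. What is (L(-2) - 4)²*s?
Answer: 176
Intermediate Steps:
L(k) = 6 (L(k) = 2 + 4 = 6)
s = 44 (s = 34 + 10 = 44)
(L(-2) - 4)²*s = (6 - 4)²*44 = 2²*44 = 4*44 = 176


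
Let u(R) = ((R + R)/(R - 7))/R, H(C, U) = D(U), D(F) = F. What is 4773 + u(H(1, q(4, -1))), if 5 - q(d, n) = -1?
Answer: 4771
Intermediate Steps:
q(d, n) = 6 (q(d, n) = 5 - 1*(-1) = 5 + 1 = 6)
H(C, U) = U
u(R) = 2/(-7 + R) (u(R) = ((2*R)/(-7 + R))/R = (2*R/(-7 + R))/R = 2/(-7 + R))
4773 + u(H(1, q(4, -1))) = 4773 + 2/(-7 + 6) = 4773 + 2/(-1) = 4773 + 2*(-1) = 4773 - 2 = 4771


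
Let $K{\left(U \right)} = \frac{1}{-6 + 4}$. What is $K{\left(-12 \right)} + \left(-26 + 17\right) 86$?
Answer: $- \frac{1549}{2} \approx -774.5$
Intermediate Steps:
$K{\left(U \right)} = - \frac{1}{2}$ ($K{\left(U \right)} = \frac{1}{-2} = - \frac{1}{2}$)
$K{\left(-12 \right)} + \left(-26 + 17\right) 86 = - \frac{1}{2} + \left(-26 + 17\right) 86 = - \frac{1}{2} - 774 = - \frac{1549}{2}$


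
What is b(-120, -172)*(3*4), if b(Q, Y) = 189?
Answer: 2268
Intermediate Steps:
b(-120, -172)*(3*4) = 189*(3*4) = 189*12 = 2268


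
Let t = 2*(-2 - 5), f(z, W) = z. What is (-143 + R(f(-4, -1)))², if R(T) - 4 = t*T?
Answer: 6889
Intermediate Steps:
t = -14 (t = 2*(-7) = -14)
R(T) = 4 - 14*T
(-143 + R(f(-4, -1)))² = (-143 + (4 - 14*(-4)))² = (-143 + (4 + 56))² = (-143 + 60)² = (-83)² = 6889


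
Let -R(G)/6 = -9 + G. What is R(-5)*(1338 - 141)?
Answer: 100548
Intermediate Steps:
R(G) = 54 - 6*G (R(G) = -6*(-9 + G) = 54 - 6*G)
R(-5)*(1338 - 141) = (54 - 6*(-5))*(1338 - 141) = (54 + 30)*1197 = 84*1197 = 100548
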